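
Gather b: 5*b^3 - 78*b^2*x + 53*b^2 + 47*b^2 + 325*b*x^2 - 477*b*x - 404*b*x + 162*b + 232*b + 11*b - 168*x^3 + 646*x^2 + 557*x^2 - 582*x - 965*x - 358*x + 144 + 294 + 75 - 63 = 5*b^3 + b^2*(100 - 78*x) + b*(325*x^2 - 881*x + 405) - 168*x^3 + 1203*x^2 - 1905*x + 450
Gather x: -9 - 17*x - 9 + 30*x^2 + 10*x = 30*x^2 - 7*x - 18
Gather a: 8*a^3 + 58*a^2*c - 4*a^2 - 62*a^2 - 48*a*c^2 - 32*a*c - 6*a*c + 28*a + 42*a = 8*a^3 + a^2*(58*c - 66) + a*(-48*c^2 - 38*c + 70)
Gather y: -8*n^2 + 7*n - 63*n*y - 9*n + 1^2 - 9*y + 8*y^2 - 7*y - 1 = -8*n^2 - 2*n + 8*y^2 + y*(-63*n - 16)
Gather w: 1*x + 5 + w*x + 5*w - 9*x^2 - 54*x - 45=w*(x + 5) - 9*x^2 - 53*x - 40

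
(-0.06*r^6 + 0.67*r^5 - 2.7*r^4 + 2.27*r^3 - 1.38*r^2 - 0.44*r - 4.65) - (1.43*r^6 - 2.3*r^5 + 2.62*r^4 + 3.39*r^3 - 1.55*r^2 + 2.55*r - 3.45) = -1.49*r^6 + 2.97*r^5 - 5.32*r^4 - 1.12*r^3 + 0.17*r^2 - 2.99*r - 1.2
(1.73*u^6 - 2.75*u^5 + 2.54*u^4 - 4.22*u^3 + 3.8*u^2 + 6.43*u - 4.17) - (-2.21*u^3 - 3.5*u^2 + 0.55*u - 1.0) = 1.73*u^6 - 2.75*u^5 + 2.54*u^4 - 2.01*u^3 + 7.3*u^2 + 5.88*u - 3.17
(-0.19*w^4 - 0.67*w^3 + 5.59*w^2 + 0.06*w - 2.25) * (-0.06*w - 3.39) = 0.0114*w^5 + 0.6843*w^4 + 1.9359*w^3 - 18.9537*w^2 - 0.0684*w + 7.6275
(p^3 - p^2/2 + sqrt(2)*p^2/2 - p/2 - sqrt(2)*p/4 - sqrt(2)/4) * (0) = 0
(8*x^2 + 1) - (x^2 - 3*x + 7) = 7*x^2 + 3*x - 6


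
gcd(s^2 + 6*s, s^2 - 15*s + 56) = 1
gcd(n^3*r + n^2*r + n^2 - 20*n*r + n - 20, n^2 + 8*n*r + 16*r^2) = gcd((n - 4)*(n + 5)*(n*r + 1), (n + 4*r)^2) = 1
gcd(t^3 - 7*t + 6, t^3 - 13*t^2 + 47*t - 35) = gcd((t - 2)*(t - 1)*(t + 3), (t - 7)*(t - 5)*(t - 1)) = t - 1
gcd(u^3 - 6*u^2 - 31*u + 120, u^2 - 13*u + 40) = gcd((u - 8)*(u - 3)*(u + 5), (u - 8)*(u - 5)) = u - 8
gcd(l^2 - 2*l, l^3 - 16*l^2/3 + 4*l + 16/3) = l - 2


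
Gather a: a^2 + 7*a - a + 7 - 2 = a^2 + 6*a + 5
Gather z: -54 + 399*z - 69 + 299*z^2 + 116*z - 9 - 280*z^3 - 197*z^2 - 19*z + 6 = -280*z^3 + 102*z^2 + 496*z - 126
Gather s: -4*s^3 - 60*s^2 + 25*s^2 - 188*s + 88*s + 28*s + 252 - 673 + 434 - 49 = -4*s^3 - 35*s^2 - 72*s - 36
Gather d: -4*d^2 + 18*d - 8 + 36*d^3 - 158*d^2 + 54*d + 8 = 36*d^3 - 162*d^2 + 72*d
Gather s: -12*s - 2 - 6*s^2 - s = -6*s^2 - 13*s - 2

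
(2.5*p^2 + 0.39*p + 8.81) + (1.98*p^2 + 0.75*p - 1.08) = 4.48*p^2 + 1.14*p + 7.73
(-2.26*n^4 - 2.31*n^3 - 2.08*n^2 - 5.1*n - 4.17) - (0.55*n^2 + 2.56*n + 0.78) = -2.26*n^4 - 2.31*n^3 - 2.63*n^2 - 7.66*n - 4.95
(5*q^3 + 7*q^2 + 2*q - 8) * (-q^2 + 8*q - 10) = -5*q^5 + 33*q^4 + 4*q^3 - 46*q^2 - 84*q + 80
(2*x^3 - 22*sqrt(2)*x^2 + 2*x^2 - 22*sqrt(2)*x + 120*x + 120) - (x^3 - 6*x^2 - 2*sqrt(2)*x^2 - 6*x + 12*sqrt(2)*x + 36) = x^3 - 20*sqrt(2)*x^2 + 8*x^2 - 34*sqrt(2)*x + 126*x + 84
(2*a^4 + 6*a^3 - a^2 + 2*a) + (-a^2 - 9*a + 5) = 2*a^4 + 6*a^3 - 2*a^2 - 7*a + 5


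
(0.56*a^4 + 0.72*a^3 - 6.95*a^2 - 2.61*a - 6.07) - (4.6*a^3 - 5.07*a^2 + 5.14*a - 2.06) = 0.56*a^4 - 3.88*a^3 - 1.88*a^2 - 7.75*a - 4.01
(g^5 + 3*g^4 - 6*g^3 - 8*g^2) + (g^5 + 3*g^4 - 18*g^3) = 2*g^5 + 6*g^4 - 24*g^3 - 8*g^2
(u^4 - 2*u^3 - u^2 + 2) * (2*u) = 2*u^5 - 4*u^4 - 2*u^3 + 4*u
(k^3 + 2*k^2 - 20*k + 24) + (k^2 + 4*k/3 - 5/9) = k^3 + 3*k^2 - 56*k/3 + 211/9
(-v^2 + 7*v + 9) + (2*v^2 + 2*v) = v^2 + 9*v + 9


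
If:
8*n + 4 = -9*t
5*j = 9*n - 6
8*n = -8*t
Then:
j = 6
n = 4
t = -4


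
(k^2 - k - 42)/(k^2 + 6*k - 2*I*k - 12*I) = (k - 7)/(k - 2*I)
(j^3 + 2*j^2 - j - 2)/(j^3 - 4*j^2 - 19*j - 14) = (j - 1)/(j - 7)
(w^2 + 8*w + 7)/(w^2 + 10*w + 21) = (w + 1)/(w + 3)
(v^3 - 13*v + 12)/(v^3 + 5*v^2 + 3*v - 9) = (v^2 + v - 12)/(v^2 + 6*v + 9)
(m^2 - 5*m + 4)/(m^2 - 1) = (m - 4)/(m + 1)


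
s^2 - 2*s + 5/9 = (s - 5/3)*(s - 1/3)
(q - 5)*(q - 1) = q^2 - 6*q + 5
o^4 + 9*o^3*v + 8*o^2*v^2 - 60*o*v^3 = o*(o - 2*v)*(o + 5*v)*(o + 6*v)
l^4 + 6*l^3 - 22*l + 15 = (l - 1)^2*(l + 3)*(l + 5)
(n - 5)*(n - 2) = n^2 - 7*n + 10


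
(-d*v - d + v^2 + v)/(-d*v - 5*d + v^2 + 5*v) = (v + 1)/(v + 5)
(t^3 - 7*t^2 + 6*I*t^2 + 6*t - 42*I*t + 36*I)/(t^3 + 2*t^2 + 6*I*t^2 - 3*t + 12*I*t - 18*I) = (t - 6)/(t + 3)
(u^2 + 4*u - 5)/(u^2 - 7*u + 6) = (u + 5)/(u - 6)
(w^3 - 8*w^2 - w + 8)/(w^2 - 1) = w - 8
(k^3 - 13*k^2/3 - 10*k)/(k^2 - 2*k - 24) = k*(3*k + 5)/(3*(k + 4))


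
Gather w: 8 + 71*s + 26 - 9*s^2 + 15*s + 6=-9*s^2 + 86*s + 40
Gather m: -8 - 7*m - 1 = -7*m - 9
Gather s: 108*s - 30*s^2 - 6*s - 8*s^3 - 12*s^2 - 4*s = -8*s^3 - 42*s^2 + 98*s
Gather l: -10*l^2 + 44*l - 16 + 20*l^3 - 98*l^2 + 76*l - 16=20*l^3 - 108*l^2 + 120*l - 32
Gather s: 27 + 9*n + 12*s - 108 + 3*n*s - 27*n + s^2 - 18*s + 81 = -18*n + s^2 + s*(3*n - 6)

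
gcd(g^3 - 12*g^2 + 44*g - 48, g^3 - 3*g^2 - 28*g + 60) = g^2 - 8*g + 12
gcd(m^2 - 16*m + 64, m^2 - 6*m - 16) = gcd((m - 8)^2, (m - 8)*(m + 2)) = m - 8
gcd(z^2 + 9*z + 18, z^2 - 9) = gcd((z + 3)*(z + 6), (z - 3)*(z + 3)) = z + 3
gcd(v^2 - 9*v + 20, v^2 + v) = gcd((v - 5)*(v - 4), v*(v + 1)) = 1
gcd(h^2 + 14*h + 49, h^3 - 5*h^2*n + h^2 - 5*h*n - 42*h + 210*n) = h + 7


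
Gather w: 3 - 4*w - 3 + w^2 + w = w^2 - 3*w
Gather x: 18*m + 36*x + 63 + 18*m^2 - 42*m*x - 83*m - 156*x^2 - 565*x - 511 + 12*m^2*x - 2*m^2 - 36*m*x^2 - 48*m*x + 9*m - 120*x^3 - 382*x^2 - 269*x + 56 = 16*m^2 - 56*m - 120*x^3 + x^2*(-36*m - 538) + x*(12*m^2 - 90*m - 798) - 392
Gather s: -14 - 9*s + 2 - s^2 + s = -s^2 - 8*s - 12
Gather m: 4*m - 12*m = -8*m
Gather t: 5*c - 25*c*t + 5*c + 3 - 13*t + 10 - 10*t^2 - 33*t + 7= 10*c - 10*t^2 + t*(-25*c - 46) + 20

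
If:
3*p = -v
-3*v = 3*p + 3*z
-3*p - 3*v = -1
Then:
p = -1/6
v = 1/2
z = -1/3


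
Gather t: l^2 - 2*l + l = l^2 - l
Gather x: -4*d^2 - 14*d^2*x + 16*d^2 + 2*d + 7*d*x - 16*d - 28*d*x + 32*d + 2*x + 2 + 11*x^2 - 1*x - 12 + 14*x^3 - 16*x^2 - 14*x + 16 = 12*d^2 + 18*d + 14*x^3 - 5*x^2 + x*(-14*d^2 - 21*d - 13) + 6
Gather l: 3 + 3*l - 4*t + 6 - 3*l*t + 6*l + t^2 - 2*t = l*(9 - 3*t) + t^2 - 6*t + 9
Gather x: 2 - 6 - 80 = -84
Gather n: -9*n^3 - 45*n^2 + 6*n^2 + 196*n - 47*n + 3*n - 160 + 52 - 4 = -9*n^3 - 39*n^2 + 152*n - 112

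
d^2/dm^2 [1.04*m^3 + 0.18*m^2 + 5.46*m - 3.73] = 6.24*m + 0.36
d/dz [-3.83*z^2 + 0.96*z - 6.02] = 0.96 - 7.66*z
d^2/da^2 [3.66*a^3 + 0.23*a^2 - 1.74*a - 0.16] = 21.96*a + 0.46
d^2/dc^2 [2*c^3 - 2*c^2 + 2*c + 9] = 12*c - 4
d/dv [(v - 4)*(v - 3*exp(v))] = v - (v - 4)*(3*exp(v) - 1) - 3*exp(v)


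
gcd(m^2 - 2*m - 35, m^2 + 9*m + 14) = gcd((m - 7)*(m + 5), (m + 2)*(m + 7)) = 1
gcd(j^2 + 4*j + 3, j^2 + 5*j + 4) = j + 1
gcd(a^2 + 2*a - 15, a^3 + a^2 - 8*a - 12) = a - 3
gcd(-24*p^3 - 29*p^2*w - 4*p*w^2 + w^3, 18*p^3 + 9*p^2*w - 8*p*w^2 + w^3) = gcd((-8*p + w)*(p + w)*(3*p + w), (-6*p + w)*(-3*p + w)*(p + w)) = p + w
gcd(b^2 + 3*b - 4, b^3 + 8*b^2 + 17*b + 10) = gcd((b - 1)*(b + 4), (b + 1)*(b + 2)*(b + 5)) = 1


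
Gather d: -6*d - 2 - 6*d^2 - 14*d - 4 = -6*d^2 - 20*d - 6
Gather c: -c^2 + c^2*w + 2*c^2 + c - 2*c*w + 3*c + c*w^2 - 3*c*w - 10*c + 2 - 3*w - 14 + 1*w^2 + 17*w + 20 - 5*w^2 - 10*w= c^2*(w + 1) + c*(w^2 - 5*w - 6) - 4*w^2 + 4*w + 8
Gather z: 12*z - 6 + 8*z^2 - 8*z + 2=8*z^2 + 4*z - 4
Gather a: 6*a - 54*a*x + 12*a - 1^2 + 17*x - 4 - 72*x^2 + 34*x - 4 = a*(18 - 54*x) - 72*x^2 + 51*x - 9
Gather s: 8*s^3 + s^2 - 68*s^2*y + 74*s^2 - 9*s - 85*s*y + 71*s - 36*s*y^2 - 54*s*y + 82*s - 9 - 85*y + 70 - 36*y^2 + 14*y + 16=8*s^3 + s^2*(75 - 68*y) + s*(-36*y^2 - 139*y + 144) - 36*y^2 - 71*y + 77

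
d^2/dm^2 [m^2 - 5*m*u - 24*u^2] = 2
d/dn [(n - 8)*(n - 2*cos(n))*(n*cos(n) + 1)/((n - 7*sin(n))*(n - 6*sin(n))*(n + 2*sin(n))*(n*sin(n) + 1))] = ((8 - n)*(n - 7*sin(n))*(n - 6*sin(n))*(n + 2*sin(n))*(n - 2*cos(n))*(n*cos(n) + 1)*(n*cos(n) + sin(n)) + (8 - n)*(n - 7*sin(n))*(n - 6*sin(n))*(n - 2*cos(n))*(n*sin(n) + 1)*(n*cos(n) + 1)*(2*cos(n) + 1) + (n - 8)*(n - 7*sin(n))*(n + 2*sin(n))*(n - 2*cos(n))*(n*sin(n) + 1)*(n*cos(n) + 1)*(6*cos(n) - 1) + (n - 8)*(n - 6*sin(n))*(n + 2*sin(n))*(n - 2*cos(n))*(n*sin(n) + 1)*(n*cos(n) + 1)*(7*cos(n) - 1) + (n - 7*sin(n))*(n - 6*sin(n))*(n + 2*sin(n))*(n*sin(n) + 1)*((8 - n)*(n - 2*cos(n))*(n*sin(n) - cos(n)) + (n - 8)*(n*cos(n) + 1)*(2*sin(n) + 1) + (n - 2*cos(n))*(n*cos(n) + 1)))/((n - 7*sin(n))^2*(n - 6*sin(n))^2*(n + 2*sin(n))^2*(n*sin(n) + 1)^2)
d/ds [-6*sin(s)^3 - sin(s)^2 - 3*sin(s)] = (-2*sin(s) + 9*cos(2*s) - 12)*cos(s)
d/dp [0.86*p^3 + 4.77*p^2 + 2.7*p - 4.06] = 2.58*p^2 + 9.54*p + 2.7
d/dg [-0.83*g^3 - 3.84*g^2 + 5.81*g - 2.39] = -2.49*g^2 - 7.68*g + 5.81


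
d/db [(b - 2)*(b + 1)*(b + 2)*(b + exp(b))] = b^3*exp(b) + 4*b^3 + 4*b^2*exp(b) + 3*b^2 - 2*b*exp(b) - 8*b - 8*exp(b) - 4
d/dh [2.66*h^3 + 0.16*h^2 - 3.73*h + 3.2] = 7.98*h^2 + 0.32*h - 3.73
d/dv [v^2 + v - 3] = 2*v + 1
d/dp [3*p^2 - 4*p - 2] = 6*p - 4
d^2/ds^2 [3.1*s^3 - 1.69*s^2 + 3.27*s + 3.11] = 18.6*s - 3.38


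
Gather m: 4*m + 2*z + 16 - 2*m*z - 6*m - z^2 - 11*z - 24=m*(-2*z - 2) - z^2 - 9*z - 8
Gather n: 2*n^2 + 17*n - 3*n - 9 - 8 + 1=2*n^2 + 14*n - 16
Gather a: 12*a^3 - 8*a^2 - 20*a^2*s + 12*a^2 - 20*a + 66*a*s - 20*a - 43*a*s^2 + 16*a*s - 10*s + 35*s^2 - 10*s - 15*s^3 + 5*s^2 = 12*a^3 + a^2*(4 - 20*s) + a*(-43*s^2 + 82*s - 40) - 15*s^3 + 40*s^2 - 20*s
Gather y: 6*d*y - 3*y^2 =6*d*y - 3*y^2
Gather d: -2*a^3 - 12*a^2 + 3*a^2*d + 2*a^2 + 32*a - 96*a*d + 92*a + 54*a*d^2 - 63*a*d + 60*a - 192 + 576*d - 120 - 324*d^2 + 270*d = -2*a^3 - 10*a^2 + 184*a + d^2*(54*a - 324) + d*(3*a^2 - 159*a + 846) - 312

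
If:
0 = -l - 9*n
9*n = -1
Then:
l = 1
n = -1/9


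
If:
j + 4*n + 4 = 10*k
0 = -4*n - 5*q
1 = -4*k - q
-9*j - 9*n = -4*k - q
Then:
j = 113/18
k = -55/36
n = -115/18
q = 46/9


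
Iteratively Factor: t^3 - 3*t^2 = (t)*(t^2 - 3*t) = t^2*(t - 3)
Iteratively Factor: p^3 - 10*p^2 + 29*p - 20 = (p - 5)*(p^2 - 5*p + 4) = (p - 5)*(p - 1)*(p - 4)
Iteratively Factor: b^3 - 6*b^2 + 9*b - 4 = (b - 1)*(b^2 - 5*b + 4) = (b - 1)^2*(b - 4)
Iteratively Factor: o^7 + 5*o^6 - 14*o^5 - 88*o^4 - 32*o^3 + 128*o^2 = (o - 4)*(o^6 + 9*o^5 + 22*o^4 - 32*o^2) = o*(o - 4)*(o^5 + 9*o^4 + 22*o^3 - 32*o) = o*(o - 4)*(o + 4)*(o^4 + 5*o^3 + 2*o^2 - 8*o) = o*(o - 4)*(o + 2)*(o + 4)*(o^3 + 3*o^2 - 4*o) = o^2*(o - 4)*(o + 2)*(o + 4)*(o^2 + 3*o - 4) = o^2*(o - 4)*(o + 2)*(o + 4)^2*(o - 1)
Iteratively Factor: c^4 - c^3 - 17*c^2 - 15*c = (c - 5)*(c^3 + 4*c^2 + 3*c) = c*(c - 5)*(c^2 + 4*c + 3) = c*(c - 5)*(c + 3)*(c + 1)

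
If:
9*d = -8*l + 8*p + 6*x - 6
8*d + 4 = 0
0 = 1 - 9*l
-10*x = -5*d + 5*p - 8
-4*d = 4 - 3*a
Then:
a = 2/3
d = -1/2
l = 1/9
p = -41/225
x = 577/900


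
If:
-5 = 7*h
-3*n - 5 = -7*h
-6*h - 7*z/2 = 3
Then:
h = -5/7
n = -10/3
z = 18/49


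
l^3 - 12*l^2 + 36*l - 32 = (l - 8)*(l - 2)^2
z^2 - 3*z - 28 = (z - 7)*(z + 4)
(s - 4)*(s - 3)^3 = s^4 - 13*s^3 + 63*s^2 - 135*s + 108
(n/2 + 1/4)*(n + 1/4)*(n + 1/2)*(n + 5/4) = n^4/2 + 5*n^3/4 + 33*n^2/32 + 11*n/32 + 5/128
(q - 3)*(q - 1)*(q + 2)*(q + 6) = q^4 + 4*q^3 - 17*q^2 - 24*q + 36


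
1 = 1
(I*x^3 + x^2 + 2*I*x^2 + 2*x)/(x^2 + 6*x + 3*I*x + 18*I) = x*(I*x^2 + x*(1 + 2*I) + 2)/(x^2 + 3*x*(2 + I) + 18*I)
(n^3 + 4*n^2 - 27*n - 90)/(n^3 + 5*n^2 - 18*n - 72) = (n - 5)/(n - 4)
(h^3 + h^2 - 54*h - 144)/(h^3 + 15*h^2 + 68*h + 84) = (h^2 - 5*h - 24)/(h^2 + 9*h + 14)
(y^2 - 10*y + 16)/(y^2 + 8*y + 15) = (y^2 - 10*y + 16)/(y^2 + 8*y + 15)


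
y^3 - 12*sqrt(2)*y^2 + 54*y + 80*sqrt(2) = (y - 8*sqrt(2))*(y - 5*sqrt(2))*(y + sqrt(2))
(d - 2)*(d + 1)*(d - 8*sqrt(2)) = d^3 - 8*sqrt(2)*d^2 - d^2 - 2*d + 8*sqrt(2)*d + 16*sqrt(2)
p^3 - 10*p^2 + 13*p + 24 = (p - 8)*(p - 3)*(p + 1)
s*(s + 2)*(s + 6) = s^3 + 8*s^2 + 12*s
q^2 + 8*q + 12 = (q + 2)*(q + 6)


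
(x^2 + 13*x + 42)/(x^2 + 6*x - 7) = (x + 6)/(x - 1)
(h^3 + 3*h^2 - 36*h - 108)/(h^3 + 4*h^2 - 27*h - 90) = (h - 6)/(h - 5)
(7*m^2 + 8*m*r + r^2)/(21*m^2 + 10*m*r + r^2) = (m + r)/(3*m + r)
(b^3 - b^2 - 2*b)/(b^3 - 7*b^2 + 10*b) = (b + 1)/(b - 5)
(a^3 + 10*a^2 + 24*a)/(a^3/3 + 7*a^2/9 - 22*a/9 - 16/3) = 9*a*(a^2 + 10*a + 24)/(3*a^3 + 7*a^2 - 22*a - 48)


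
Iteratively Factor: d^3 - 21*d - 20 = (d + 4)*(d^2 - 4*d - 5) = (d - 5)*(d + 4)*(d + 1)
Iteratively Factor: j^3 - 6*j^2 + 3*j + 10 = (j - 5)*(j^2 - j - 2) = (j - 5)*(j + 1)*(j - 2)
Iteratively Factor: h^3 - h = (h)*(h^2 - 1) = h*(h - 1)*(h + 1)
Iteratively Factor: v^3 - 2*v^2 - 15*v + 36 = (v + 4)*(v^2 - 6*v + 9) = (v - 3)*(v + 4)*(v - 3)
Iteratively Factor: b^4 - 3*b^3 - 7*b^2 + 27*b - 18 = (b - 1)*(b^3 - 2*b^2 - 9*b + 18) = (b - 1)*(b + 3)*(b^2 - 5*b + 6) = (b - 3)*(b - 1)*(b + 3)*(b - 2)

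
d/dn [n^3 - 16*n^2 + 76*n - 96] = 3*n^2 - 32*n + 76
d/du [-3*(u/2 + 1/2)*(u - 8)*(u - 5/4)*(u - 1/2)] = -6*u^3 + 315*u^2/8 - 117*u/8 - 231/16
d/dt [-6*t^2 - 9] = -12*t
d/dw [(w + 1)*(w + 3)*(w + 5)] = 3*w^2 + 18*w + 23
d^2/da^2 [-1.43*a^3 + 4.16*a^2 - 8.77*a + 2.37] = 8.32 - 8.58*a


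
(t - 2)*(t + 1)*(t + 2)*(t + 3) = t^4 + 4*t^3 - t^2 - 16*t - 12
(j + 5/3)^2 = j^2 + 10*j/3 + 25/9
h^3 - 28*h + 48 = (h - 4)*(h - 2)*(h + 6)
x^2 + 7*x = x*(x + 7)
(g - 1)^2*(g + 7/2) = g^3 + 3*g^2/2 - 6*g + 7/2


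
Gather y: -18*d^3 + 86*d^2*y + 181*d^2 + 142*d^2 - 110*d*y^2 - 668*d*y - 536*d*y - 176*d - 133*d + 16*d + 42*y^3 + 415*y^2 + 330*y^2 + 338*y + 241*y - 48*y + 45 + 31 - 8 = -18*d^3 + 323*d^2 - 293*d + 42*y^3 + y^2*(745 - 110*d) + y*(86*d^2 - 1204*d + 531) + 68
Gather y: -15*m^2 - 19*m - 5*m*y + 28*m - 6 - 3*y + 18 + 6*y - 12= -15*m^2 + 9*m + y*(3 - 5*m)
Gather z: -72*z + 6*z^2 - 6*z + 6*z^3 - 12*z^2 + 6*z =6*z^3 - 6*z^2 - 72*z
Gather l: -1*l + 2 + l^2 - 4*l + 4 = l^2 - 5*l + 6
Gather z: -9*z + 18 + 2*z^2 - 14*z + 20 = 2*z^2 - 23*z + 38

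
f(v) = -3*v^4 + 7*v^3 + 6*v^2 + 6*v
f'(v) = -12*v^3 + 21*v^2 + 12*v + 6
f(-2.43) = -184.20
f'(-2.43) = 273.03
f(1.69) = 36.59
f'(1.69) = 28.34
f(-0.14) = -0.74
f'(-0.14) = 4.76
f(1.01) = 16.27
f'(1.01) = 27.18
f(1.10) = 18.78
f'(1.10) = 28.64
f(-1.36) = -24.93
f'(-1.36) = 58.71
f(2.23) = 46.66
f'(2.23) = 4.12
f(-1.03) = -10.84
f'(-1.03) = 29.03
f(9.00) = -14040.00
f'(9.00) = -6933.00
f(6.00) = -2124.00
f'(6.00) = -1758.00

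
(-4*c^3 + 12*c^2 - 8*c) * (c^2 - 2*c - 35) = -4*c^5 + 20*c^4 + 108*c^3 - 404*c^2 + 280*c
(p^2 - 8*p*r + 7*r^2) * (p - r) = p^3 - 9*p^2*r + 15*p*r^2 - 7*r^3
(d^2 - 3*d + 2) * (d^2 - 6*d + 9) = d^4 - 9*d^3 + 29*d^2 - 39*d + 18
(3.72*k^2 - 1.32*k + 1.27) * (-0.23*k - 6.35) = -0.8556*k^3 - 23.3184*k^2 + 8.0899*k - 8.0645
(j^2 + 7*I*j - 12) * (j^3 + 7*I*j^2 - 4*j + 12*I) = j^5 + 14*I*j^4 - 65*j^3 - 100*I*j^2 - 36*j - 144*I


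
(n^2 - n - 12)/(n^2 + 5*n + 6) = (n - 4)/(n + 2)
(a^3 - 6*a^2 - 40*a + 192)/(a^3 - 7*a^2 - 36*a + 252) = (a^2 - 12*a + 32)/(a^2 - 13*a + 42)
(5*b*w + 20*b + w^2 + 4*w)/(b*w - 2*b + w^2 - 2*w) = (5*b*w + 20*b + w^2 + 4*w)/(b*w - 2*b + w^2 - 2*w)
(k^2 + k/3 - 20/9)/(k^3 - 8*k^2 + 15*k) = (k^2 + k/3 - 20/9)/(k*(k^2 - 8*k + 15))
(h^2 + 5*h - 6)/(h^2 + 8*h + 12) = (h - 1)/(h + 2)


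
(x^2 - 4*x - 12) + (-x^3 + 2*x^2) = -x^3 + 3*x^2 - 4*x - 12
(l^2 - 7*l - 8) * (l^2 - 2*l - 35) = l^4 - 9*l^3 - 29*l^2 + 261*l + 280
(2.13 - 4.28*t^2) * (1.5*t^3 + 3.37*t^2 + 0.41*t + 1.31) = -6.42*t^5 - 14.4236*t^4 + 1.4402*t^3 + 1.5713*t^2 + 0.8733*t + 2.7903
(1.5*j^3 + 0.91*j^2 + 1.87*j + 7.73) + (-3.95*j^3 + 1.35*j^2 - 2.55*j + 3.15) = -2.45*j^3 + 2.26*j^2 - 0.68*j + 10.88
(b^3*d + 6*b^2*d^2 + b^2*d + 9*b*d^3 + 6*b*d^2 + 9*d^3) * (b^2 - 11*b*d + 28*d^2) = b^5*d - 5*b^4*d^2 + b^4*d - 29*b^3*d^3 - 5*b^3*d^2 + 69*b^2*d^4 - 29*b^2*d^3 + 252*b*d^5 + 69*b*d^4 + 252*d^5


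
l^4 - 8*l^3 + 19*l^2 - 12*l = l*(l - 4)*(l - 3)*(l - 1)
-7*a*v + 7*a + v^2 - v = (-7*a + v)*(v - 1)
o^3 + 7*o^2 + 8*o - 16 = (o - 1)*(o + 4)^2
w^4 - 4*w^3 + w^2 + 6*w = w*(w - 3)*(w - 2)*(w + 1)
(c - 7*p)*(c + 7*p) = c^2 - 49*p^2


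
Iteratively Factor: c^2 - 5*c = (c - 5)*(c)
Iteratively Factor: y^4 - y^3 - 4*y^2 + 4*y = (y + 2)*(y^3 - 3*y^2 + 2*y) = (y - 2)*(y + 2)*(y^2 - y) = (y - 2)*(y - 1)*(y + 2)*(y)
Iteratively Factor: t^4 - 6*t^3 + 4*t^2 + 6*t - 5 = (t - 1)*(t^3 - 5*t^2 - t + 5) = (t - 1)^2*(t^2 - 4*t - 5) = (t - 5)*(t - 1)^2*(t + 1)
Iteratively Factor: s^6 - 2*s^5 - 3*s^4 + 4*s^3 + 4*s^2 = (s + 1)*(s^5 - 3*s^4 + 4*s^2) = s*(s + 1)*(s^4 - 3*s^3 + 4*s) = s*(s - 2)*(s + 1)*(s^3 - s^2 - 2*s) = s^2*(s - 2)*(s + 1)*(s^2 - s - 2) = s^2*(s - 2)^2*(s + 1)*(s + 1)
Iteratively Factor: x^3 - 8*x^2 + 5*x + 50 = (x + 2)*(x^2 - 10*x + 25) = (x - 5)*(x + 2)*(x - 5)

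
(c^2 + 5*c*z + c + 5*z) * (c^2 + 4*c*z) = c^4 + 9*c^3*z + c^3 + 20*c^2*z^2 + 9*c^2*z + 20*c*z^2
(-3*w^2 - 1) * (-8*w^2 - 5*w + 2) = 24*w^4 + 15*w^3 + 2*w^2 + 5*w - 2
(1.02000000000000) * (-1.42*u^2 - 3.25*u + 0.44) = -1.4484*u^2 - 3.315*u + 0.4488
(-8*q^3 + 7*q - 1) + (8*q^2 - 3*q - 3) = -8*q^3 + 8*q^2 + 4*q - 4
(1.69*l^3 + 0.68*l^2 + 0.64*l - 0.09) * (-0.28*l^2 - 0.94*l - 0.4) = -0.4732*l^5 - 1.779*l^4 - 1.4944*l^3 - 0.8484*l^2 - 0.1714*l + 0.036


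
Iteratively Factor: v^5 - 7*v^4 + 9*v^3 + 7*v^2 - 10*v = (v - 2)*(v^4 - 5*v^3 - v^2 + 5*v) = v*(v - 2)*(v^3 - 5*v^2 - v + 5) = v*(v - 5)*(v - 2)*(v^2 - 1) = v*(v - 5)*(v - 2)*(v - 1)*(v + 1)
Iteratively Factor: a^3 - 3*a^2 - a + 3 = (a - 3)*(a^2 - 1) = (a - 3)*(a - 1)*(a + 1)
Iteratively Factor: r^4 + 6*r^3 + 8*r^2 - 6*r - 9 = (r + 1)*(r^3 + 5*r^2 + 3*r - 9) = (r - 1)*(r + 1)*(r^2 + 6*r + 9) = (r - 1)*(r + 1)*(r + 3)*(r + 3)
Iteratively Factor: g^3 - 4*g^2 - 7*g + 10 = (g + 2)*(g^2 - 6*g + 5) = (g - 5)*(g + 2)*(g - 1)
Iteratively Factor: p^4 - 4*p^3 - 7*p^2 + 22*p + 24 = (p + 1)*(p^3 - 5*p^2 - 2*p + 24) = (p - 4)*(p + 1)*(p^2 - p - 6) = (p - 4)*(p - 3)*(p + 1)*(p + 2)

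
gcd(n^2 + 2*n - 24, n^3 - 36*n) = n + 6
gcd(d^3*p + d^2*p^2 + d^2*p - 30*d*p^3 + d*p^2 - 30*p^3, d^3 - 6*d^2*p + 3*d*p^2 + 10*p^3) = -d + 5*p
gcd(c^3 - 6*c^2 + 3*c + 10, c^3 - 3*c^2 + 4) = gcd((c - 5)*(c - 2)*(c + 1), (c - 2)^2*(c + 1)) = c^2 - c - 2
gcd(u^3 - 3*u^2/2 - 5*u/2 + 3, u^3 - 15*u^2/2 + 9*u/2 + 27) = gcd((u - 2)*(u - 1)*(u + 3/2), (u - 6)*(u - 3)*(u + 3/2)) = u + 3/2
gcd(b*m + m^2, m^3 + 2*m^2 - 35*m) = m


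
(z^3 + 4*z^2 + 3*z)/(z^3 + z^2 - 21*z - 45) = z*(z + 1)/(z^2 - 2*z - 15)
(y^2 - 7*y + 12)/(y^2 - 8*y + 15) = (y - 4)/(y - 5)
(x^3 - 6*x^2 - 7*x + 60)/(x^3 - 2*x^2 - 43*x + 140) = (x + 3)/(x + 7)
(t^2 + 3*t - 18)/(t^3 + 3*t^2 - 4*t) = (t^2 + 3*t - 18)/(t*(t^2 + 3*t - 4))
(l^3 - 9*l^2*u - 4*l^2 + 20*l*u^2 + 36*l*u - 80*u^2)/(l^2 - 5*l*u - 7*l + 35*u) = (l^2 - 4*l*u - 4*l + 16*u)/(l - 7)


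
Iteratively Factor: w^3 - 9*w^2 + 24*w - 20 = (w - 5)*(w^2 - 4*w + 4) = (w - 5)*(w - 2)*(w - 2)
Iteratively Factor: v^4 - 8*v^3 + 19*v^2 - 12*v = (v - 3)*(v^3 - 5*v^2 + 4*v) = (v - 4)*(v - 3)*(v^2 - v) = (v - 4)*(v - 3)*(v - 1)*(v)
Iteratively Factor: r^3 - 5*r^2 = (r)*(r^2 - 5*r) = r*(r - 5)*(r)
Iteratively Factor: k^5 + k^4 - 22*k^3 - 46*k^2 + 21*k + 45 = (k + 1)*(k^4 - 22*k^2 - 24*k + 45) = (k + 1)*(k + 3)*(k^3 - 3*k^2 - 13*k + 15) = (k - 5)*(k + 1)*(k + 3)*(k^2 + 2*k - 3) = (k - 5)*(k + 1)*(k + 3)^2*(k - 1)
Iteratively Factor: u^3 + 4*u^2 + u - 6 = (u + 2)*(u^2 + 2*u - 3) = (u - 1)*(u + 2)*(u + 3)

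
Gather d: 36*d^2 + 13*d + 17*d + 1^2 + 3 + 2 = 36*d^2 + 30*d + 6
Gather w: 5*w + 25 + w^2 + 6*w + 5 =w^2 + 11*w + 30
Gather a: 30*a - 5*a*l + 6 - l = a*(30 - 5*l) - l + 6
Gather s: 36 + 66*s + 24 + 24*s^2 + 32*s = 24*s^2 + 98*s + 60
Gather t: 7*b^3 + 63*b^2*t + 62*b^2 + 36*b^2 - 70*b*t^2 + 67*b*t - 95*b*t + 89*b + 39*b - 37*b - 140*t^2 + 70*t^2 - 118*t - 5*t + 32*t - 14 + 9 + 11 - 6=7*b^3 + 98*b^2 + 91*b + t^2*(-70*b - 70) + t*(63*b^2 - 28*b - 91)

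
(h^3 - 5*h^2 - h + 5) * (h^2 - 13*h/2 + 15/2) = h^5 - 23*h^4/2 + 39*h^3 - 26*h^2 - 40*h + 75/2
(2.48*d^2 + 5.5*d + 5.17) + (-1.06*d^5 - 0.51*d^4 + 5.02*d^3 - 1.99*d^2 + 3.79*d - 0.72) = -1.06*d^5 - 0.51*d^4 + 5.02*d^3 + 0.49*d^2 + 9.29*d + 4.45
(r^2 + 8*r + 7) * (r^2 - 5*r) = r^4 + 3*r^3 - 33*r^2 - 35*r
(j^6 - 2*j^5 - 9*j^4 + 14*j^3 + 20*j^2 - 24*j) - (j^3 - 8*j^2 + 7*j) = j^6 - 2*j^5 - 9*j^4 + 13*j^3 + 28*j^2 - 31*j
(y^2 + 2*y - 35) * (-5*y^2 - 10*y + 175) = -5*y^4 - 20*y^3 + 330*y^2 + 700*y - 6125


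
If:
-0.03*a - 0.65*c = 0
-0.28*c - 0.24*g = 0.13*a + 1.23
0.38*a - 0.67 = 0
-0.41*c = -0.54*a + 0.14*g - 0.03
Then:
No Solution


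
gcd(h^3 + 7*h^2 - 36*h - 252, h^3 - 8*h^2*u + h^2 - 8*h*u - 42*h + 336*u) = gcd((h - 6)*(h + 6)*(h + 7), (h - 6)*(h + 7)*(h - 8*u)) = h^2 + h - 42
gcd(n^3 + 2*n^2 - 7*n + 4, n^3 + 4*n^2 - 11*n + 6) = n^2 - 2*n + 1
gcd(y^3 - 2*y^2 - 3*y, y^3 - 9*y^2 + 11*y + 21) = y^2 - 2*y - 3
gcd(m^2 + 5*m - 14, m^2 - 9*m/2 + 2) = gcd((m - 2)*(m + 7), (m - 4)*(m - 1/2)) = 1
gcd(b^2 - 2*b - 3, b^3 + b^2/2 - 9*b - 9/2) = b - 3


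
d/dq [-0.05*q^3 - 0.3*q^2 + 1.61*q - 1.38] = -0.15*q^2 - 0.6*q + 1.61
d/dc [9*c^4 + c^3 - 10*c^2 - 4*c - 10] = 36*c^3 + 3*c^2 - 20*c - 4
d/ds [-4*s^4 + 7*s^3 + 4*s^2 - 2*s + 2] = -16*s^3 + 21*s^2 + 8*s - 2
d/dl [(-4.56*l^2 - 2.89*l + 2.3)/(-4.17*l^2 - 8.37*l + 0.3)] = (26.1159*l^2 + 16.446*l + 18.384)/(17.3889*l^4 + 69.8058*l^3 + 67.5549*l^2 - 5.022*l + 0.09)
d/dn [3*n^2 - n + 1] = 6*n - 1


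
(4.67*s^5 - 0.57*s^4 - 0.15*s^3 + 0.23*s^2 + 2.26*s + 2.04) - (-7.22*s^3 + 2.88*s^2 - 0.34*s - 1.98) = 4.67*s^5 - 0.57*s^4 + 7.07*s^3 - 2.65*s^2 + 2.6*s + 4.02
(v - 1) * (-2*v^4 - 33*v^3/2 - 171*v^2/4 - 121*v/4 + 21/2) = -2*v^5 - 29*v^4/2 - 105*v^3/4 + 25*v^2/2 + 163*v/4 - 21/2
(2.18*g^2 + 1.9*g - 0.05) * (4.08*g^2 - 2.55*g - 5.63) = 8.8944*g^4 + 2.193*g^3 - 17.3224*g^2 - 10.5695*g + 0.2815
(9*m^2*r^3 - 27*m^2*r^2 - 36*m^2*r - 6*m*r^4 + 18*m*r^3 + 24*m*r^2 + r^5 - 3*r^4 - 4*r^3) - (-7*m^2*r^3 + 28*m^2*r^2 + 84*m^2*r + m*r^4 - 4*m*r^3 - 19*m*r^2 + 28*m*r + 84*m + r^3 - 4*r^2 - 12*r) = 16*m^2*r^3 - 55*m^2*r^2 - 120*m^2*r - 7*m*r^4 + 22*m*r^3 + 43*m*r^2 - 28*m*r - 84*m + r^5 - 3*r^4 - 5*r^3 + 4*r^2 + 12*r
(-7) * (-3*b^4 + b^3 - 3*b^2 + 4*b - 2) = 21*b^4 - 7*b^3 + 21*b^2 - 28*b + 14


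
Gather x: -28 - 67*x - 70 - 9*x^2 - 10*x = -9*x^2 - 77*x - 98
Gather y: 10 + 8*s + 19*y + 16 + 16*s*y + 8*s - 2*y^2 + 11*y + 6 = 16*s - 2*y^2 + y*(16*s + 30) + 32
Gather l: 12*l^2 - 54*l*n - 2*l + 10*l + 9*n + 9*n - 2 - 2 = 12*l^2 + l*(8 - 54*n) + 18*n - 4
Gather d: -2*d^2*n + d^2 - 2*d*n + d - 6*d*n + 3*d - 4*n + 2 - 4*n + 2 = d^2*(1 - 2*n) + d*(4 - 8*n) - 8*n + 4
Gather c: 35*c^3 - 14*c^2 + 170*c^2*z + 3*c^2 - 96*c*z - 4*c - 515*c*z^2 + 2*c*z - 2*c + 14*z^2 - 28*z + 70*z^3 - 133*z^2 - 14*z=35*c^3 + c^2*(170*z - 11) + c*(-515*z^2 - 94*z - 6) + 70*z^3 - 119*z^2 - 42*z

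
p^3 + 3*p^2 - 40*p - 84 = (p - 6)*(p + 2)*(p + 7)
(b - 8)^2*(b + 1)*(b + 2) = b^4 - 13*b^3 + 18*b^2 + 160*b + 128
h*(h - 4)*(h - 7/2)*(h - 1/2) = h^4 - 8*h^3 + 71*h^2/4 - 7*h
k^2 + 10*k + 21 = (k + 3)*(k + 7)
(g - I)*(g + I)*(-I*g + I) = -I*g^3 + I*g^2 - I*g + I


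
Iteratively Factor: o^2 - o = (o)*(o - 1)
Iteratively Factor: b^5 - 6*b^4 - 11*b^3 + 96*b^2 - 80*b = (b - 1)*(b^4 - 5*b^3 - 16*b^2 + 80*b) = (b - 5)*(b - 1)*(b^3 - 16*b) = (b - 5)*(b - 4)*(b - 1)*(b^2 + 4*b) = b*(b - 5)*(b - 4)*(b - 1)*(b + 4)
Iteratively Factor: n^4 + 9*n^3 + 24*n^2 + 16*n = (n + 4)*(n^3 + 5*n^2 + 4*n) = (n + 4)^2*(n^2 + n) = n*(n + 4)^2*(n + 1)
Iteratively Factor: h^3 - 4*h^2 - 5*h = (h - 5)*(h^2 + h) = (h - 5)*(h + 1)*(h)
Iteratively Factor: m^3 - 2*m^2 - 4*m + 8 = (m + 2)*(m^2 - 4*m + 4) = (m - 2)*(m + 2)*(m - 2)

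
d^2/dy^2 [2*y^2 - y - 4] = 4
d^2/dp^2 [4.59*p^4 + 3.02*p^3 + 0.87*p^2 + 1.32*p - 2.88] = 55.08*p^2 + 18.12*p + 1.74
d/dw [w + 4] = 1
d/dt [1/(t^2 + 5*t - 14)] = (-2*t - 5)/(t^2 + 5*t - 14)^2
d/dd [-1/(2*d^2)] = d^(-3)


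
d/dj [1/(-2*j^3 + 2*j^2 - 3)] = 2*j*(3*j - 2)/(2*j^3 - 2*j^2 + 3)^2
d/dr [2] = 0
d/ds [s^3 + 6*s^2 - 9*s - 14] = 3*s^2 + 12*s - 9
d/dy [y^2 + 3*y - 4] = 2*y + 3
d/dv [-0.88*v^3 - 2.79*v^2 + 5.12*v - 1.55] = -2.64*v^2 - 5.58*v + 5.12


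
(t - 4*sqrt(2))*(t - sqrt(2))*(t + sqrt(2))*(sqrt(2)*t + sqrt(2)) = sqrt(2)*t^4 - 8*t^3 + sqrt(2)*t^3 - 8*t^2 - 2*sqrt(2)*t^2 - 2*sqrt(2)*t + 16*t + 16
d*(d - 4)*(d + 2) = d^3 - 2*d^2 - 8*d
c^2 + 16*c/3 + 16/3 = (c + 4/3)*(c + 4)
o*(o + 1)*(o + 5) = o^3 + 6*o^2 + 5*o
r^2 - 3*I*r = r*(r - 3*I)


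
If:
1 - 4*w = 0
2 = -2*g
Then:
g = -1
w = 1/4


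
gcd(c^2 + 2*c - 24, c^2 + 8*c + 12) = c + 6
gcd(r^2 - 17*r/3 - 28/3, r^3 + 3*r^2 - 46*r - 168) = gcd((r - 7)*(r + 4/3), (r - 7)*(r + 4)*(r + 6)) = r - 7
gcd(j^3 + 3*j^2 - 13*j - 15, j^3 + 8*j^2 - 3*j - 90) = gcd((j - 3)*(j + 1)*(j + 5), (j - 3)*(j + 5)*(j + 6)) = j^2 + 2*j - 15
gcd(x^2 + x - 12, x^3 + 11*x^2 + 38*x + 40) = x + 4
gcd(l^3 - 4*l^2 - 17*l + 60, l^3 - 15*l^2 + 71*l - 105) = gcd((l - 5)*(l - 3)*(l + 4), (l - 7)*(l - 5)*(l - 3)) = l^2 - 8*l + 15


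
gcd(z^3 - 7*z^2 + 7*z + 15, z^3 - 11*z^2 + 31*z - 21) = z - 3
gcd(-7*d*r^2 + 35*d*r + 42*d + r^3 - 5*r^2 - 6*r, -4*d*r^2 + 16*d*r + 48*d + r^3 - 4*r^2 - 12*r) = r - 6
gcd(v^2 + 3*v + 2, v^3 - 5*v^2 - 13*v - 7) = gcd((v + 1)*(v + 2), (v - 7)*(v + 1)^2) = v + 1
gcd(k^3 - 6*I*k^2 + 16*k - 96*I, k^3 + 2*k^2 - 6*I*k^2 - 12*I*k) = k - 6*I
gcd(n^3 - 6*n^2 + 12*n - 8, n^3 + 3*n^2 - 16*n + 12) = n - 2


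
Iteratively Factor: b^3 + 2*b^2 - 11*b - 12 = (b + 1)*(b^2 + b - 12) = (b - 3)*(b + 1)*(b + 4)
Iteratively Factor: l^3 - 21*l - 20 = (l + 4)*(l^2 - 4*l - 5) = (l + 1)*(l + 4)*(l - 5)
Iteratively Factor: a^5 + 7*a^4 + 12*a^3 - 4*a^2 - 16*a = (a + 4)*(a^4 + 3*a^3 - 4*a) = (a + 2)*(a + 4)*(a^3 + a^2 - 2*a) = a*(a + 2)*(a + 4)*(a^2 + a - 2) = a*(a + 2)^2*(a + 4)*(a - 1)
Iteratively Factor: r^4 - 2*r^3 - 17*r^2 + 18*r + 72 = (r - 3)*(r^3 + r^2 - 14*r - 24) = (r - 3)*(r + 3)*(r^2 - 2*r - 8) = (r - 3)*(r + 2)*(r + 3)*(r - 4)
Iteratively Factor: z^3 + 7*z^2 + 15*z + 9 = (z + 3)*(z^2 + 4*z + 3) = (z + 3)^2*(z + 1)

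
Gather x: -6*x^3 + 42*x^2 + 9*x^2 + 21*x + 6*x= -6*x^3 + 51*x^2 + 27*x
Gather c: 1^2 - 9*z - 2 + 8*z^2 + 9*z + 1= 8*z^2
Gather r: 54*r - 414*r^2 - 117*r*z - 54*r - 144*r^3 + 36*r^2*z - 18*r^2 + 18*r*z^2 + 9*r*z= -144*r^3 + r^2*(36*z - 432) + r*(18*z^2 - 108*z)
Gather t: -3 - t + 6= 3 - t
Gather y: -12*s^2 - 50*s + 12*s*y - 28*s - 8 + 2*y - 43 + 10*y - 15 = -12*s^2 - 78*s + y*(12*s + 12) - 66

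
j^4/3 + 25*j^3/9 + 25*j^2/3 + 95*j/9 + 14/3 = (j/3 + 1)*(j + 1)*(j + 2)*(j + 7/3)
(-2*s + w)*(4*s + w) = -8*s^2 + 2*s*w + w^2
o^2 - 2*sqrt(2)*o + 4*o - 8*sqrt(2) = (o + 4)*(o - 2*sqrt(2))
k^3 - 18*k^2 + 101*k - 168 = (k - 8)*(k - 7)*(k - 3)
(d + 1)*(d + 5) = d^2 + 6*d + 5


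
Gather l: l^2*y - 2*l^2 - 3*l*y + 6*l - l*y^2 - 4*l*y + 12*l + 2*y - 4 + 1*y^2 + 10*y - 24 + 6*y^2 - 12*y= l^2*(y - 2) + l*(-y^2 - 7*y + 18) + 7*y^2 - 28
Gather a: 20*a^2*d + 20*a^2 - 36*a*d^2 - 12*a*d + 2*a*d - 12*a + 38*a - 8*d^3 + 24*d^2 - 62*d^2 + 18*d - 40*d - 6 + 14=a^2*(20*d + 20) + a*(-36*d^2 - 10*d + 26) - 8*d^3 - 38*d^2 - 22*d + 8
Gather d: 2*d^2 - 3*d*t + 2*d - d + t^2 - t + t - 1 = 2*d^2 + d*(1 - 3*t) + t^2 - 1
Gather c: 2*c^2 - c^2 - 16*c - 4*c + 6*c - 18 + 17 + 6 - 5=c^2 - 14*c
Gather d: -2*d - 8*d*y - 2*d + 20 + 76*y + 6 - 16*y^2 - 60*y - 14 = d*(-8*y - 4) - 16*y^2 + 16*y + 12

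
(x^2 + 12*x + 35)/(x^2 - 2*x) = (x^2 + 12*x + 35)/(x*(x - 2))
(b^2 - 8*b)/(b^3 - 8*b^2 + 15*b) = (b - 8)/(b^2 - 8*b + 15)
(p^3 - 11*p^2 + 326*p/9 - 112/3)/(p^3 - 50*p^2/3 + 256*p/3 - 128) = (p - 7/3)/(p - 8)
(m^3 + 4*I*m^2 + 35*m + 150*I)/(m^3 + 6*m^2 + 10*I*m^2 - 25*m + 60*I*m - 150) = (m - 6*I)/(m + 6)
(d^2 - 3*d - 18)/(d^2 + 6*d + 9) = (d - 6)/(d + 3)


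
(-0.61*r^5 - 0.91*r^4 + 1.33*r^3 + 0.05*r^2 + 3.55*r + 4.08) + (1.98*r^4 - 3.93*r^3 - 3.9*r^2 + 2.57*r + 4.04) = -0.61*r^5 + 1.07*r^4 - 2.6*r^3 - 3.85*r^2 + 6.12*r + 8.12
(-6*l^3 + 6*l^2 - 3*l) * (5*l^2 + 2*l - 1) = -30*l^5 + 18*l^4 + 3*l^3 - 12*l^2 + 3*l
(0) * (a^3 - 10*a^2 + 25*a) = 0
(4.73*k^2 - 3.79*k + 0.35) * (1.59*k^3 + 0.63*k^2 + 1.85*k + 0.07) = 7.5207*k^5 - 3.0462*k^4 + 6.9193*k^3 - 6.4599*k^2 + 0.3822*k + 0.0245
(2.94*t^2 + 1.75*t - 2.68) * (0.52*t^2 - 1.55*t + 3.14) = 1.5288*t^4 - 3.647*t^3 + 5.1255*t^2 + 9.649*t - 8.4152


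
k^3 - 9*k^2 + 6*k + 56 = (k - 7)*(k - 4)*(k + 2)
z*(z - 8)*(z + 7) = z^3 - z^2 - 56*z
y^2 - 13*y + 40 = (y - 8)*(y - 5)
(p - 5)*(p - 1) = p^2 - 6*p + 5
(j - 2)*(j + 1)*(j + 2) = j^3 + j^2 - 4*j - 4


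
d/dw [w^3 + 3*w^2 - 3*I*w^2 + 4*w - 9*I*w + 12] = 3*w^2 + 6*w*(1 - I) + 4 - 9*I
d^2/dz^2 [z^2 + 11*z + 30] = 2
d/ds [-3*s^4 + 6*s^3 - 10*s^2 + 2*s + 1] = -12*s^3 + 18*s^2 - 20*s + 2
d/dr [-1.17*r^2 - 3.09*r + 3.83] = -2.34*r - 3.09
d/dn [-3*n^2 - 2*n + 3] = -6*n - 2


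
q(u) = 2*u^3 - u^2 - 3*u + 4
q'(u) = 6*u^2 - 2*u - 3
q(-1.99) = -9.75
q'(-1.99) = 24.74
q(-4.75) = -218.66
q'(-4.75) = 141.88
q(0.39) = 2.80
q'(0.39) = -2.87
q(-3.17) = -60.25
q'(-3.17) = 63.63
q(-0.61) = 5.00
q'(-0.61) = 0.45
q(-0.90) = 4.43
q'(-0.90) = 3.66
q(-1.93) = -8.31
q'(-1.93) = 23.21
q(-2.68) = -33.64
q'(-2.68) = 45.45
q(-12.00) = -3560.00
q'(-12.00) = 885.00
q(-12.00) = -3560.00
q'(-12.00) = 885.00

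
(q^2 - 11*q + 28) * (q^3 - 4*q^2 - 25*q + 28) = q^5 - 15*q^4 + 47*q^3 + 191*q^2 - 1008*q + 784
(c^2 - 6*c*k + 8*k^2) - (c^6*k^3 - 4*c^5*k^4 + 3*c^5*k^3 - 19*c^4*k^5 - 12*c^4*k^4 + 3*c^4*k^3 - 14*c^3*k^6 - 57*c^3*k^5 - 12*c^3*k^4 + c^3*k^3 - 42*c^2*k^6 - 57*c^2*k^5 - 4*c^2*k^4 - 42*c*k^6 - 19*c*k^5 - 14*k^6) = -c^6*k^3 + 4*c^5*k^4 - 3*c^5*k^3 + 19*c^4*k^5 + 12*c^4*k^4 - 3*c^4*k^3 + 14*c^3*k^6 + 57*c^3*k^5 + 12*c^3*k^4 - c^3*k^3 + 42*c^2*k^6 + 57*c^2*k^5 + 4*c^2*k^4 + c^2 + 42*c*k^6 + 19*c*k^5 - 6*c*k + 14*k^6 + 8*k^2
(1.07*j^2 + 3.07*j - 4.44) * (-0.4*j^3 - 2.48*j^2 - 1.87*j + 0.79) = -0.428*j^5 - 3.8816*j^4 - 7.8385*j^3 + 6.1156*j^2 + 10.7281*j - 3.5076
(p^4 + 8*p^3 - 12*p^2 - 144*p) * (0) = 0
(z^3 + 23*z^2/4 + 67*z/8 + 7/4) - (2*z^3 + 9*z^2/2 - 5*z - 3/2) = -z^3 + 5*z^2/4 + 107*z/8 + 13/4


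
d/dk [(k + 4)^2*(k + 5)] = (k + 4)*(3*k + 14)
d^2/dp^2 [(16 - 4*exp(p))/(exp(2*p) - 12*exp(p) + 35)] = 4*(-exp(4*p) + 4*exp(3*p) + 66*exp(2*p) - 404*exp(p) + 455)*exp(p)/(exp(6*p) - 36*exp(5*p) + 537*exp(4*p) - 4248*exp(3*p) + 18795*exp(2*p) - 44100*exp(p) + 42875)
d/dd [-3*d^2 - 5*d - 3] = -6*d - 5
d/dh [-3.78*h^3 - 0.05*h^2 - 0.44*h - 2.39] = -11.34*h^2 - 0.1*h - 0.44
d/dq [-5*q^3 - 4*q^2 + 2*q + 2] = -15*q^2 - 8*q + 2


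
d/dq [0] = 0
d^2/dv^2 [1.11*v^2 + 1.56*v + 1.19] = 2.22000000000000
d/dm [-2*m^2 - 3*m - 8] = -4*m - 3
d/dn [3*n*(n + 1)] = 6*n + 3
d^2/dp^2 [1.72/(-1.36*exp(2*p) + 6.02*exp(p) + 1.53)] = (1.72*(2.72*exp(p) - 6.02)*(5.44*exp(p) - 12.04)*exp(p) + (9.3568*exp(p) - 10.3544)*(-1.36*exp(2*p) + 6.02*exp(p) + 1.53))*exp(p)/(-1.36*exp(2*p) + 6.02*exp(p) + 1.53)^3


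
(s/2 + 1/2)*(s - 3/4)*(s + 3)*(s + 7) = s^4/2 + 41*s^3/8 + 91*s^2/8 - 9*s/8 - 63/8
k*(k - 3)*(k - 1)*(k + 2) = k^4 - 2*k^3 - 5*k^2 + 6*k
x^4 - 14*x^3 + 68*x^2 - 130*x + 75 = (x - 5)^2*(x - 3)*(x - 1)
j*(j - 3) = j^2 - 3*j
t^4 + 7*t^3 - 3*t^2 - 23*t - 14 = (t - 2)*(t + 1)^2*(t + 7)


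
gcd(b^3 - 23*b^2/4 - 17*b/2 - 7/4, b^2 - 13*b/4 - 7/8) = b + 1/4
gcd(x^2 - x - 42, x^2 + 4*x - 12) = x + 6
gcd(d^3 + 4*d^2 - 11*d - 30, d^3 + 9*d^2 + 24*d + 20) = d^2 + 7*d + 10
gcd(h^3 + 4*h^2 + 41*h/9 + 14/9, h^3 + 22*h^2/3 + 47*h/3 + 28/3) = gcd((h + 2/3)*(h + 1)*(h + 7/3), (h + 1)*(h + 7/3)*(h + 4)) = h^2 + 10*h/3 + 7/3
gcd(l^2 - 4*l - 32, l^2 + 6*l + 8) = l + 4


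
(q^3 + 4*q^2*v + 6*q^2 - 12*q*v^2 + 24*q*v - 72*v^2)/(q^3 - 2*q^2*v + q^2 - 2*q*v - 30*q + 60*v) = (q + 6*v)/(q - 5)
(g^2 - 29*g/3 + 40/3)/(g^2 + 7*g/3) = (3*g^2 - 29*g + 40)/(g*(3*g + 7))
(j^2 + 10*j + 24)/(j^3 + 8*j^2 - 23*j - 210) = (j + 4)/(j^2 + 2*j - 35)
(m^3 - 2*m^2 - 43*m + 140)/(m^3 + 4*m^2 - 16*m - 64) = (m^2 + 2*m - 35)/(m^2 + 8*m + 16)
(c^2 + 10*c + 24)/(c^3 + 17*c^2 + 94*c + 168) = 1/(c + 7)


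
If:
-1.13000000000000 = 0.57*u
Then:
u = -1.98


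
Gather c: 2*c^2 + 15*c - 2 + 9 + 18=2*c^2 + 15*c + 25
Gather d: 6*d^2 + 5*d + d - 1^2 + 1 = 6*d^2 + 6*d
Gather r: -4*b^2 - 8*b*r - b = -4*b^2 - 8*b*r - b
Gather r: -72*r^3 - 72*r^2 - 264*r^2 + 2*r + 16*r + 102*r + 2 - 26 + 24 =-72*r^3 - 336*r^2 + 120*r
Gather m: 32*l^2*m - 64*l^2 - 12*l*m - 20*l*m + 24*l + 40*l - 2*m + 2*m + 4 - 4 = -64*l^2 + 64*l + m*(32*l^2 - 32*l)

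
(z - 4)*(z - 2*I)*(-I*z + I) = -I*z^3 - 2*z^2 + 5*I*z^2 + 10*z - 4*I*z - 8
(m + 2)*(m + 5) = m^2 + 7*m + 10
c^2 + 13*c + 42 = (c + 6)*(c + 7)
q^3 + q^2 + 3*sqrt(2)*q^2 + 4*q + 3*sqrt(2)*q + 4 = (q + 1)*(q + sqrt(2))*(q + 2*sqrt(2))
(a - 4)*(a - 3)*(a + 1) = a^3 - 6*a^2 + 5*a + 12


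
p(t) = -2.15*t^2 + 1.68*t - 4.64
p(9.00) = -163.67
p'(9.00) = -37.02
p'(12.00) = -49.92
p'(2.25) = -8.00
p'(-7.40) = 33.50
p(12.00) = -294.08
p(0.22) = -4.37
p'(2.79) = -10.32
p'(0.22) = 0.73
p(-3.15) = -31.27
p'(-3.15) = 15.22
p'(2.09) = -7.31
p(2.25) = -11.74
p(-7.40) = -134.81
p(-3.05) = -29.76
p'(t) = 1.68 - 4.3*t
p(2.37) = -12.73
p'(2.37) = -8.51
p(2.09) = -10.52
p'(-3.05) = 14.80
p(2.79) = -16.69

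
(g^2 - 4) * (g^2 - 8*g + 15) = g^4 - 8*g^3 + 11*g^2 + 32*g - 60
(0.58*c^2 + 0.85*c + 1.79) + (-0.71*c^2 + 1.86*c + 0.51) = -0.13*c^2 + 2.71*c + 2.3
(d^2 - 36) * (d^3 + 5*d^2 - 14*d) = d^5 + 5*d^4 - 50*d^3 - 180*d^2 + 504*d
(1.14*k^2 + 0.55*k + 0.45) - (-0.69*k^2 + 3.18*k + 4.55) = 1.83*k^2 - 2.63*k - 4.1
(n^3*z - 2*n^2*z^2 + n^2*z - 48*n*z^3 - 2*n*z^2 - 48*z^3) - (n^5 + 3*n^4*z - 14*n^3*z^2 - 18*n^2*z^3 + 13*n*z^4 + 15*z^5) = -n^5 - 3*n^4*z + 14*n^3*z^2 + n^3*z + 18*n^2*z^3 - 2*n^2*z^2 + n^2*z - 13*n*z^4 - 48*n*z^3 - 2*n*z^2 - 15*z^5 - 48*z^3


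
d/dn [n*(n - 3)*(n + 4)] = 3*n^2 + 2*n - 12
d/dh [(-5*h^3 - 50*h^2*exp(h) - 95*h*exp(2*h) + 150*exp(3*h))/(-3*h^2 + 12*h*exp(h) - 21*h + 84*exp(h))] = 5*((h^2 - 4*h*exp(h) + 7*h - 28*exp(h))*(10*h^2*exp(h) + 3*h^2 + 38*h*exp(2*h) + 20*h*exp(h) - 90*exp(3*h) + 19*exp(2*h)) + (h^3 + 10*h^2*exp(h) + 19*h*exp(2*h) - 30*exp(3*h))*(4*h*exp(h) - 2*h + 32*exp(h) - 7))/(3*(h^2 - 4*h*exp(h) + 7*h - 28*exp(h))^2)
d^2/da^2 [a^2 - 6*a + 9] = 2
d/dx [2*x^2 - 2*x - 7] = 4*x - 2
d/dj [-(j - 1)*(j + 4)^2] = (-3*j - 2)*(j + 4)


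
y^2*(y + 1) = y^3 + y^2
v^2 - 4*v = v*(v - 4)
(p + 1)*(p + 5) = p^2 + 6*p + 5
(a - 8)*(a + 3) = a^2 - 5*a - 24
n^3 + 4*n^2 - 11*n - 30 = (n - 3)*(n + 2)*(n + 5)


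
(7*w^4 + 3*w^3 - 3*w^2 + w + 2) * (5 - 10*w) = -70*w^5 + 5*w^4 + 45*w^3 - 25*w^2 - 15*w + 10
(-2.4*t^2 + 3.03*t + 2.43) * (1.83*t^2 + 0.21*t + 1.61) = -4.392*t^4 + 5.0409*t^3 + 1.2192*t^2 + 5.3886*t + 3.9123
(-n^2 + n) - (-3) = -n^2 + n + 3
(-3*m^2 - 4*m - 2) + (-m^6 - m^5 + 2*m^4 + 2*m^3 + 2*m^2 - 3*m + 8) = -m^6 - m^5 + 2*m^4 + 2*m^3 - m^2 - 7*m + 6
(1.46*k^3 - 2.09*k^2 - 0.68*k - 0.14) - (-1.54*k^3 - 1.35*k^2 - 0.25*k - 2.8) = 3.0*k^3 - 0.74*k^2 - 0.43*k + 2.66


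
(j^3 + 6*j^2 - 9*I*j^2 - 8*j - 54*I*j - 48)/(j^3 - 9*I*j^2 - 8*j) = (j + 6)/j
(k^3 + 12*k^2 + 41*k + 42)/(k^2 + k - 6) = (k^2 + 9*k + 14)/(k - 2)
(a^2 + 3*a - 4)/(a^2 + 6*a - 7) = (a + 4)/(a + 7)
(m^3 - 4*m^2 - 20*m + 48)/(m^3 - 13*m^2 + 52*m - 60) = (m + 4)/(m - 5)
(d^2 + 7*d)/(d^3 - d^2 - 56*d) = 1/(d - 8)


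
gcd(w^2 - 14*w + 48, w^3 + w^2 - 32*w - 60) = w - 6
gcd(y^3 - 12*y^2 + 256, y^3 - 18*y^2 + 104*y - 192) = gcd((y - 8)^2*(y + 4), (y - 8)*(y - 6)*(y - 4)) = y - 8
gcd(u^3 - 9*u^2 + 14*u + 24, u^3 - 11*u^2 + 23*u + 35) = u + 1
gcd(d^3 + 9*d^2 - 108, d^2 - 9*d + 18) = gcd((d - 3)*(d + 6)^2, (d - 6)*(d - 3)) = d - 3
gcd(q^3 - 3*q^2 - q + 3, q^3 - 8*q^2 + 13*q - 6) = q - 1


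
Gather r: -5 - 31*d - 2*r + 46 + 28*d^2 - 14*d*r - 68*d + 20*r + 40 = 28*d^2 - 99*d + r*(18 - 14*d) + 81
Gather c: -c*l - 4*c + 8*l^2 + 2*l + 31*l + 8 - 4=c*(-l - 4) + 8*l^2 + 33*l + 4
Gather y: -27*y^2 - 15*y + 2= -27*y^2 - 15*y + 2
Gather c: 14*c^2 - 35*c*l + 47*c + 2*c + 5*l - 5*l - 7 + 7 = 14*c^2 + c*(49 - 35*l)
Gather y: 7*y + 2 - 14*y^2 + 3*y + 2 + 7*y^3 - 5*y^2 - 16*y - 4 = 7*y^3 - 19*y^2 - 6*y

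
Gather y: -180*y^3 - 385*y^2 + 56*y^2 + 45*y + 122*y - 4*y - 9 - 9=-180*y^3 - 329*y^2 + 163*y - 18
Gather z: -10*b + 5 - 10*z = -10*b - 10*z + 5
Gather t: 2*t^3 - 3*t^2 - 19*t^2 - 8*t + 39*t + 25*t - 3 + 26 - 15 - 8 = 2*t^3 - 22*t^2 + 56*t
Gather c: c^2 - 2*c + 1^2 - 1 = c^2 - 2*c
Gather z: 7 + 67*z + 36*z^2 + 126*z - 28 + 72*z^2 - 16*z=108*z^2 + 177*z - 21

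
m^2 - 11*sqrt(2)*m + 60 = (m - 6*sqrt(2))*(m - 5*sqrt(2))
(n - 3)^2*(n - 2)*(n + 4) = n^4 - 4*n^3 - 11*n^2 + 66*n - 72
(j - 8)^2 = j^2 - 16*j + 64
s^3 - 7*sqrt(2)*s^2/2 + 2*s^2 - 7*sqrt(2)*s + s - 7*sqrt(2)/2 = (s + 1)^2*(s - 7*sqrt(2)/2)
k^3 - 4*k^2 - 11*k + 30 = (k - 5)*(k - 2)*(k + 3)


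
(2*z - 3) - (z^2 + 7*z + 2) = -z^2 - 5*z - 5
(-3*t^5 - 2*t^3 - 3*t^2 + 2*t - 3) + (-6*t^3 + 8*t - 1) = -3*t^5 - 8*t^3 - 3*t^2 + 10*t - 4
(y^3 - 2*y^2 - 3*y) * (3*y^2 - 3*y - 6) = 3*y^5 - 9*y^4 - 9*y^3 + 21*y^2 + 18*y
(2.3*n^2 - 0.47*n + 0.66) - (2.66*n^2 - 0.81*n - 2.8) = -0.36*n^2 + 0.34*n + 3.46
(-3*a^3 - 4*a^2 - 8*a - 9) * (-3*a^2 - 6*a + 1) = 9*a^5 + 30*a^4 + 45*a^3 + 71*a^2 + 46*a - 9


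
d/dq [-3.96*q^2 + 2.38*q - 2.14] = 2.38 - 7.92*q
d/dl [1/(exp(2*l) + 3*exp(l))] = (-2*exp(l) - 3)*exp(-l)/(exp(l) + 3)^2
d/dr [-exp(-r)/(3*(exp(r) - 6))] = 2*(exp(r) - 3)*exp(-r)/(3*(exp(r) - 6)^2)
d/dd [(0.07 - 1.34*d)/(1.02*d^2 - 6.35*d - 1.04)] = (1.3668*d^2 - 0.142799999999999*d + 1.8381)/(1.0404*d^4 - 12.954*d^3 + 38.2009*d^2 + 13.208*d + 1.0816)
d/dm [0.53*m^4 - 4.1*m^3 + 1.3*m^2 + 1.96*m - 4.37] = 2.12*m^3 - 12.3*m^2 + 2.6*m + 1.96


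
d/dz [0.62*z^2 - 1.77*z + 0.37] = 1.24*z - 1.77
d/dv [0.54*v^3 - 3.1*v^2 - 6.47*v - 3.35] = 1.62*v^2 - 6.2*v - 6.47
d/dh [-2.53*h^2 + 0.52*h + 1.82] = 0.52 - 5.06*h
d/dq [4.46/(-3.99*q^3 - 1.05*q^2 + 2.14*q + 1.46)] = (53.3862*q^2 + 9.366*q - 9.5444)/(3.99*q^3 + 1.05*q^2 - 2.14*q - 1.46)^2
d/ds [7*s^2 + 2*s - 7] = 14*s + 2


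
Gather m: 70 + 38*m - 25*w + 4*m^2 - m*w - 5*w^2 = 4*m^2 + m*(38 - w) - 5*w^2 - 25*w + 70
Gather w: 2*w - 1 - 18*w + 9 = 8 - 16*w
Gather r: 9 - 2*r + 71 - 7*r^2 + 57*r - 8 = -7*r^2 + 55*r + 72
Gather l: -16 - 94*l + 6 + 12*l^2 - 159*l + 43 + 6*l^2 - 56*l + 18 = 18*l^2 - 309*l + 51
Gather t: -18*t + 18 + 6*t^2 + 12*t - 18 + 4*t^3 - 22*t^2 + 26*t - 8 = 4*t^3 - 16*t^2 + 20*t - 8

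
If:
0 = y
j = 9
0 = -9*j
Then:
No Solution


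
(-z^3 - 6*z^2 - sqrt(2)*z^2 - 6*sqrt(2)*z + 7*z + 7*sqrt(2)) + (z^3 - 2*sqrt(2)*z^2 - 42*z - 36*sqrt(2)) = -6*z^2 - 3*sqrt(2)*z^2 - 35*z - 6*sqrt(2)*z - 29*sqrt(2)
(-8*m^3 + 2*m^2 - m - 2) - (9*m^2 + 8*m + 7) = -8*m^3 - 7*m^2 - 9*m - 9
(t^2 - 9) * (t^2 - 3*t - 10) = t^4 - 3*t^3 - 19*t^2 + 27*t + 90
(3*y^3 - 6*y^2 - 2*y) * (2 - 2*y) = -6*y^4 + 18*y^3 - 8*y^2 - 4*y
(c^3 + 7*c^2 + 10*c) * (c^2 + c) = c^5 + 8*c^4 + 17*c^3 + 10*c^2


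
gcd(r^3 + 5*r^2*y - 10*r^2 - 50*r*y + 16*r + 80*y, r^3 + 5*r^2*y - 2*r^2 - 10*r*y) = r^2 + 5*r*y - 2*r - 10*y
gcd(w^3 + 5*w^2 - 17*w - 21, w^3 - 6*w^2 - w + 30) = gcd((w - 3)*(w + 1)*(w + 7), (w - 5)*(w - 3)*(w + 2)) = w - 3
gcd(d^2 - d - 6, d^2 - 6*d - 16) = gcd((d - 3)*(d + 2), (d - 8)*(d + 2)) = d + 2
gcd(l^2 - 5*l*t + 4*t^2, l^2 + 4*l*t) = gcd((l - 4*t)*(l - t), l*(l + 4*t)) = 1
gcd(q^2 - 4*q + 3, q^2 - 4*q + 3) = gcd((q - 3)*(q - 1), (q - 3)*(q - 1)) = q^2 - 4*q + 3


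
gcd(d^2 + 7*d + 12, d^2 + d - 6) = d + 3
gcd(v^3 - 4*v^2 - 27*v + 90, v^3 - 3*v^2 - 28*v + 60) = v^2 - v - 30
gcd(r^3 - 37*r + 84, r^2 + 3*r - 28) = r^2 + 3*r - 28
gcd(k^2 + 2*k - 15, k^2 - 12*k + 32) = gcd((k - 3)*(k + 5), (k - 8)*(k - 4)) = 1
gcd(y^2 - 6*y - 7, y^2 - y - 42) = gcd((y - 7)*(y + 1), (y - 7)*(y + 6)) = y - 7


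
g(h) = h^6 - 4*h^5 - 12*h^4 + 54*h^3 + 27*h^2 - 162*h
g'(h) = 6*h^5 - 20*h^4 - 48*h^3 + 162*h^2 + 54*h - 162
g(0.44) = -61.96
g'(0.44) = -111.62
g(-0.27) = 44.59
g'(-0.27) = -163.94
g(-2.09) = -22.57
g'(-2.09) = 250.11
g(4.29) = 422.28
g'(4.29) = 1205.55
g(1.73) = -62.52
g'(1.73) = 81.57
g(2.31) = -17.37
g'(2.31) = 60.69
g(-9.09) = 693595.57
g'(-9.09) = -460129.43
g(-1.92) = 19.76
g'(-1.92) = 242.91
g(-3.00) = 0.00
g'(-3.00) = -648.00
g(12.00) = 1837080.00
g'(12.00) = 1019142.00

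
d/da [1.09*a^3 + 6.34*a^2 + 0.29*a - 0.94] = 3.27*a^2 + 12.68*a + 0.29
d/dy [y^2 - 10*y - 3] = 2*y - 10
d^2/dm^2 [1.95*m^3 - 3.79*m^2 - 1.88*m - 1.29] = 11.7*m - 7.58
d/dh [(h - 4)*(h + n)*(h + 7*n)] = 3*h^2 + 16*h*n - 8*h + 7*n^2 - 32*n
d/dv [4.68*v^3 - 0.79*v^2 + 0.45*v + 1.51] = 14.04*v^2 - 1.58*v + 0.45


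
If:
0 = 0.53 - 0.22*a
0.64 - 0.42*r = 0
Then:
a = 2.41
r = 1.52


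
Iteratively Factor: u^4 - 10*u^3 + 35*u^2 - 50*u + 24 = (u - 1)*(u^3 - 9*u^2 + 26*u - 24) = (u - 2)*(u - 1)*(u^2 - 7*u + 12) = (u - 3)*(u - 2)*(u - 1)*(u - 4)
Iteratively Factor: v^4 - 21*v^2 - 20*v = (v + 4)*(v^3 - 4*v^2 - 5*v) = (v + 1)*(v + 4)*(v^2 - 5*v) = v*(v + 1)*(v + 4)*(v - 5)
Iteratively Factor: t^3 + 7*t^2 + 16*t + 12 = (t + 2)*(t^2 + 5*t + 6) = (t + 2)*(t + 3)*(t + 2)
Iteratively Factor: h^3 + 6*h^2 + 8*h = (h + 4)*(h^2 + 2*h) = (h + 2)*(h + 4)*(h)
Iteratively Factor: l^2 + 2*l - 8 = (l + 4)*(l - 2)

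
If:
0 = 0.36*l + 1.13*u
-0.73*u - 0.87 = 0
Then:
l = 3.74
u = -1.19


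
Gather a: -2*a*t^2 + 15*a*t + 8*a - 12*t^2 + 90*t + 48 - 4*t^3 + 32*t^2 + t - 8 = a*(-2*t^2 + 15*t + 8) - 4*t^3 + 20*t^2 + 91*t + 40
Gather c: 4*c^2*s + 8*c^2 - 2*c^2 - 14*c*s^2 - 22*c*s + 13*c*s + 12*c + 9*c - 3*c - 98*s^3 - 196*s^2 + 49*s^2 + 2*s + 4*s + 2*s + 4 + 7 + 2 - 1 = c^2*(4*s + 6) + c*(-14*s^2 - 9*s + 18) - 98*s^3 - 147*s^2 + 8*s + 12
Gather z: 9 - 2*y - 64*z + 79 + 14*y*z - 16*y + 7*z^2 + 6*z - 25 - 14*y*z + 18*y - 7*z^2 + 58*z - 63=0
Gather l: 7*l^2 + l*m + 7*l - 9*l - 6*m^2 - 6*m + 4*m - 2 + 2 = 7*l^2 + l*(m - 2) - 6*m^2 - 2*m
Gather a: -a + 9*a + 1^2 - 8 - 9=8*a - 16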